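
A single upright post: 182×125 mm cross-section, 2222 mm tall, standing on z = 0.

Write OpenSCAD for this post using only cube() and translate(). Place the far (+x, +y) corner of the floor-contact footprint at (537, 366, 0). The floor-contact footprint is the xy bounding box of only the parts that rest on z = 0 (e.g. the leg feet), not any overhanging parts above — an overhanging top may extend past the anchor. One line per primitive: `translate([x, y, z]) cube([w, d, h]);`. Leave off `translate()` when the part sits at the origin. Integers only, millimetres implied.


translate([355, 241, 0]) cube([182, 125, 2222]);


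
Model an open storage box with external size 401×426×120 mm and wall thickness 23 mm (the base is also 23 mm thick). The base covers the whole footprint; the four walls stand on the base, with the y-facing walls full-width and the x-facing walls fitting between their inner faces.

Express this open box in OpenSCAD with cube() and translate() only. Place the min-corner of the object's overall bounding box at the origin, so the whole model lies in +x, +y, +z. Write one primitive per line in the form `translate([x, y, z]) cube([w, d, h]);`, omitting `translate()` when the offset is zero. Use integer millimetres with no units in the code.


cube([401, 426, 23]);
translate([0, 0, 23]) cube([401, 23, 97]);
translate([0, 403, 23]) cube([401, 23, 97]);
translate([0, 23, 23]) cube([23, 380, 97]);
translate([378, 23, 23]) cube([23, 380, 97]);


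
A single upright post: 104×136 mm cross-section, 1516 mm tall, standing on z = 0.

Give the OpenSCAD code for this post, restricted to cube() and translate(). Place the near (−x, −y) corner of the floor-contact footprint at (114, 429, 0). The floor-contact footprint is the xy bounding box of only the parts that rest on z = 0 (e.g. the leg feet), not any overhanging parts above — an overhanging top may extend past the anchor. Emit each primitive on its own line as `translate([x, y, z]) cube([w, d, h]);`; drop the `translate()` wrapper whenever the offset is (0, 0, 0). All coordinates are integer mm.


translate([114, 429, 0]) cube([104, 136, 1516]);


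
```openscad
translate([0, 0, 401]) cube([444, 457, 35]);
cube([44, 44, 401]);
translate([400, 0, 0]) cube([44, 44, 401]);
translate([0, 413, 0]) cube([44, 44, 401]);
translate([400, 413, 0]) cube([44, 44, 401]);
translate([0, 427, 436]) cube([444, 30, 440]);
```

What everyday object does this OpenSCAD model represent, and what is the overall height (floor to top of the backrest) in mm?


A chair. The overall height is 876 mm.

A slab on four corner posts with a tall panel at the back — a chair. The seat slab sits at z = 401 with thickness 35, and the 440 mm backrest starts at the seat top, so the overall height is 401 + 35 + 440 = 876 mm.


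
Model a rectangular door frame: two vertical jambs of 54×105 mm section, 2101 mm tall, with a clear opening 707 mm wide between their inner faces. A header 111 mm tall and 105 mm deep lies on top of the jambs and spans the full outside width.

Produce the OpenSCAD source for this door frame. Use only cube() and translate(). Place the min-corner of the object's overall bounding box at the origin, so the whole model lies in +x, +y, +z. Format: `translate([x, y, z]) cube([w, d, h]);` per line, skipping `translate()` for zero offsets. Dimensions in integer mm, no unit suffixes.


cube([54, 105, 2101]);
translate([761, 0, 0]) cube([54, 105, 2101]);
translate([0, 0, 2101]) cube([815, 105, 111]);


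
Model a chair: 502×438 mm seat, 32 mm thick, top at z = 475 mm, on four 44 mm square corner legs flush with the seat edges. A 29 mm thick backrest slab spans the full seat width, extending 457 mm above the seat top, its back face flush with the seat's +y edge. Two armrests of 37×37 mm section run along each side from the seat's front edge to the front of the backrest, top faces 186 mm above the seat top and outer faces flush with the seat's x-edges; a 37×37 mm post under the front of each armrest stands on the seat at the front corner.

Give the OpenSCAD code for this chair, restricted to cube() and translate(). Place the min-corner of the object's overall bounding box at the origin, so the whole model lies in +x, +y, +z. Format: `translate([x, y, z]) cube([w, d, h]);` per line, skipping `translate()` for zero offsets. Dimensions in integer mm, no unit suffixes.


translate([0, 0, 443]) cube([502, 438, 32]);
cube([44, 44, 443]);
translate([458, 0, 0]) cube([44, 44, 443]);
translate([0, 394, 0]) cube([44, 44, 443]);
translate([458, 394, 0]) cube([44, 44, 443]);
translate([0, 409, 475]) cube([502, 29, 457]);
translate([0, 0, 624]) cube([37, 409, 37]);
translate([465, 0, 624]) cube([37, 409, 37]);
translate([0, 0, 475]) cube([37, 37, 149]);
translate([465, 0, 475]) cube([37, 37, 149]);


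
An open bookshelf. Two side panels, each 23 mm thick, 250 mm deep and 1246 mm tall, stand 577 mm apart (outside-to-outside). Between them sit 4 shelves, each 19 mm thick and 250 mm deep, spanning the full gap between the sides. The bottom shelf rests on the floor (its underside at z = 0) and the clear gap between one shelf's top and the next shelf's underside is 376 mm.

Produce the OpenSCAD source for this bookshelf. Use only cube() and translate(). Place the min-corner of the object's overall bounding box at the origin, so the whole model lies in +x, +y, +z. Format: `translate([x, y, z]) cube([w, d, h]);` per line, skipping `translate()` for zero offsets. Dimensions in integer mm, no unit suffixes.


cube([23, 250, 1246]);
translate([554, 0, 0]) cube([23, 250, 1246]);
translate([23, 0, 0]) cube([531, 250, 19]);
translate([23, 0, 395]) cube([531, 250, 19]);
translate([23, 0, 790]) cube([531, 250, 19]);
translate([23, 0, 1185]) cube([531, 250, 19]);


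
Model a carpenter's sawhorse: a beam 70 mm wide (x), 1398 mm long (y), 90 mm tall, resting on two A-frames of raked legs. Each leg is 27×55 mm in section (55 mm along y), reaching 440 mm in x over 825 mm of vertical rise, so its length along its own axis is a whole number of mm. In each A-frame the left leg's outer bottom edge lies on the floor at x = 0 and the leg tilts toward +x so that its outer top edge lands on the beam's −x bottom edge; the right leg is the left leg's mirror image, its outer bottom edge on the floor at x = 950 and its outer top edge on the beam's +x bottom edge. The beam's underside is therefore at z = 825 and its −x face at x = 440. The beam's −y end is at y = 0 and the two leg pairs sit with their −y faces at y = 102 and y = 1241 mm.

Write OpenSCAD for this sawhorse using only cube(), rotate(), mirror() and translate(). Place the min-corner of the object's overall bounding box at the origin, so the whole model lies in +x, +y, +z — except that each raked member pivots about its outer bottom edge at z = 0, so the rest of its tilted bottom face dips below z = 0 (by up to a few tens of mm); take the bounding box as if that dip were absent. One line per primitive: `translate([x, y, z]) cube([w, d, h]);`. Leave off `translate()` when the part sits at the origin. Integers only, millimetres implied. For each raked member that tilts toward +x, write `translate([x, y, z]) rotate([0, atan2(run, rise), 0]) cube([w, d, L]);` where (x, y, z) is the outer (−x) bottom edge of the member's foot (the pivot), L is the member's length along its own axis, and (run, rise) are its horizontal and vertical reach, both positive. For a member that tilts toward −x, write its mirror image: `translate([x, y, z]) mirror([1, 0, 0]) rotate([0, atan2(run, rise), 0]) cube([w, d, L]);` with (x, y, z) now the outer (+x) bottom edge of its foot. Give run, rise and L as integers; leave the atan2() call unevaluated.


translate([440, 0, 825]) cube([70, 1398, 90]);
translate([0, 102, 0]) rotate([0, atan2(440, 825), 0]) cube([27, 55, 935]);
translate([950, 102, 0]) mirror([1, 0, 0]) rotate([0, atan2(440, 825), 0]) cube([27, 55, 935]);
translate([0, 1241, 0]) rotate([0, atan2(440, 825), 0]) cube([27, 55, 935]);
translate([950, 1241, 0]) mirror([1, 0, 0]) rotate([0, atan2(440, 825), 0]) cube([27, 55, 935]);


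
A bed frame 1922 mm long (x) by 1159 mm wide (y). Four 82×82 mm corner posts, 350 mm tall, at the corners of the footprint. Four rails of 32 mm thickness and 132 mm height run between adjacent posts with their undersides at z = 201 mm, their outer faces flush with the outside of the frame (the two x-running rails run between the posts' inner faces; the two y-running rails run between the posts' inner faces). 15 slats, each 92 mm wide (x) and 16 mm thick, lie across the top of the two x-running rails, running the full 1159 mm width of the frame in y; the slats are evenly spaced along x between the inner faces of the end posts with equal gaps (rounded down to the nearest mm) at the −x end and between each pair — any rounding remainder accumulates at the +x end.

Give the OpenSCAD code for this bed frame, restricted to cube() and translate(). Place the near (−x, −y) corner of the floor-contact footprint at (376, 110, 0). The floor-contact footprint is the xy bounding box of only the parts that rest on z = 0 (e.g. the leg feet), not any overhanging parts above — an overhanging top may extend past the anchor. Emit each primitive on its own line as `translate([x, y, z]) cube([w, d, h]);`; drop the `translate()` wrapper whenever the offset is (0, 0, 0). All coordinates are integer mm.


translate([376, 110, 0]) cube([82, 82, 350]);
translate([376, 1187, 0]) cube([82, 82, 350]);
translate([2216, 110, 0]) cube([82, 82, 350]);
translate([2216, 1187, 0]) cube([82, 82, 350]);
translate([458, 110, 201]) cube([1758, 32, 132]);
translate([458, 1237, 201]) cube([1758, 32, 132]);
translate([376, 192, 201]) cube([32, 995, 132]);
translate([2266, 192, 201]) cube([32, 995, 132]);
translate([481, 110, 333]) cube([92, 1159, 16]);
translate([596, 110, 333]) cube([92, 1159, 16]);
translate([711, 110, 333]) cube([92, 1159, 16]);
translate([826, 110, 333]) cube([92, 1159, 16]);
translate([941, 110, 333]) cube([92, 1159, 16]);
translate([1056, 110, 333]) cube([92, 1159, 16]);
translate([1171, 110, 333]) cube([92, 1159, 16]);
translate([1286, 110, 333]) cube([92, 1159, 16]);
translate([1401, 110, 333]) cube([92, 1159, 16]);
translate([1516, 110, 333]) cube([92, 1159, 16]);
translate([1631, 110, 333]) cube([92, 1159, 16]);
translate([1746, 110, 333]) cube([92, 1159, 16]);
translate([1861, 110, 333]) cube([92, 1159, 16]);
translate([1976, 110, 333]) cube([92, 1159, 16]);
translate([2091, 110, 333]) cube([92, 1159, 16]);


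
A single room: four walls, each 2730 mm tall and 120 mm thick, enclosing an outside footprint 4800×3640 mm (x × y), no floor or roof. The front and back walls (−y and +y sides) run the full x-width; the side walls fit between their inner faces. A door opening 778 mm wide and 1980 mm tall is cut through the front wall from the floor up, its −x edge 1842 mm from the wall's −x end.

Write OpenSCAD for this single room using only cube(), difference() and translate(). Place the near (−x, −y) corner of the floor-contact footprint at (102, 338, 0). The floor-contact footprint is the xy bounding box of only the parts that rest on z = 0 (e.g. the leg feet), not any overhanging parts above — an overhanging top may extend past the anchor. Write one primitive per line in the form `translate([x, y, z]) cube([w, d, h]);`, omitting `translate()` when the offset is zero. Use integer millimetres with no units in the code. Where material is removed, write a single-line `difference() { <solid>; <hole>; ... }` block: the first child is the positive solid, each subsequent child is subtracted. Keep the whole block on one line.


difference() { translate([102, 338, 0]) cube([4800, 120, 2730]); translate([1944, 338, 0]) cube([778, 120, 1980]); }
translate([102, 3858, 0]) cube([4800, 120, 2730]);
translate([102, 458, 0]) cube([120, 3400, 2730]);
translate([4782, 458, 0]) cube([120, 3400, 2730]);


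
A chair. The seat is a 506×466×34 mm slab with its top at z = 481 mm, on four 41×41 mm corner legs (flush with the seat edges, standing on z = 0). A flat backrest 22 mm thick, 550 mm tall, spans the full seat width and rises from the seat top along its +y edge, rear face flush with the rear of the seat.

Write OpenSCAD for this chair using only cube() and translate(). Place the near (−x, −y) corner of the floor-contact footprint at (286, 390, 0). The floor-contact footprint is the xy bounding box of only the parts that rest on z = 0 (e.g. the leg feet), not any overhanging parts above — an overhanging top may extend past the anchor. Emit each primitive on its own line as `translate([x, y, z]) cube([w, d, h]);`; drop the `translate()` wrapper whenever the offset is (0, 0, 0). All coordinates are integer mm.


// leg_h = 481 - 34 = 447
translate([286, 390, 447]) cube([506, 466, 34]);
translate([286, 390, 0]) cube([41, 41, 447]);
translate([751, 390, 0]) cube([41, 41, 447]);
translate([286, 815, 0]) cube([41, 41, 447]);
translate([751, 815, 0]) cube([41, 41, 447]);
translate([286, 834, 481]) cube([506, 22, 550]);


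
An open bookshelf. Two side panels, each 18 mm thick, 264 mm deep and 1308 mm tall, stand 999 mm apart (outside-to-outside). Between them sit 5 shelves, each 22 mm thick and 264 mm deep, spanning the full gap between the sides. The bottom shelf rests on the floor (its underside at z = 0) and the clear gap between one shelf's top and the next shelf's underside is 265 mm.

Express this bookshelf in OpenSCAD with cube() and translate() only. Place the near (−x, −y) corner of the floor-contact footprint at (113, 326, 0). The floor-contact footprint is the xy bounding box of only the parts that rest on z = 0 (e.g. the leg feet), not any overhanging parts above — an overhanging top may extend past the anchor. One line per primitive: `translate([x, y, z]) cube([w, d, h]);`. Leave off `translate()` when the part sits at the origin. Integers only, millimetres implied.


translate([113, 326, 0]) cube([18, 264, 1308]);
translate([1094, 326, 0]) cube([18, 264, 1308]);
translate([131, 326, 0]) cube([963, 264, 22]);
translate([131, 326, 287]) cube([963, 264, 22]);
translate([131, 326, 574]) cube([963, 264, 22]);
translate([131, 326, 861]) cube([963, 264, 22]);
translate([131, 326, 1148]) cube([963, 264, 22]);


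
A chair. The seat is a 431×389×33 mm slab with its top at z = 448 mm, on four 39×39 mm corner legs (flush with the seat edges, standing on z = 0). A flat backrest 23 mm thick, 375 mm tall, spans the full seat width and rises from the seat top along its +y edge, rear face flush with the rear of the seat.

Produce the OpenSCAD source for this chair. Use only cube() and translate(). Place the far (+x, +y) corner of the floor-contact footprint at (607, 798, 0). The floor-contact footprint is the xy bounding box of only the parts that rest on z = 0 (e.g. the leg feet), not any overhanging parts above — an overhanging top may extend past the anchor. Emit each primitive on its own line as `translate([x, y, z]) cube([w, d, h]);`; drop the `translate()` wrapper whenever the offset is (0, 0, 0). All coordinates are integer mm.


// leg_h = 448 - 33 = 415
translate([176, 409, 415]) cube([431, 389, 33]);
translate([176, 409, 0]) cube([39, 39, 415]);
translate([568, 409, 0]) cube([39, 39, 415]);
translate([176, 759, 0]) cube([39, 39, 415]);
translate([568, 759, 0]) cube([39, 39, 415]);
translate([176, 775, 448]) cube([431, 23, 375]);


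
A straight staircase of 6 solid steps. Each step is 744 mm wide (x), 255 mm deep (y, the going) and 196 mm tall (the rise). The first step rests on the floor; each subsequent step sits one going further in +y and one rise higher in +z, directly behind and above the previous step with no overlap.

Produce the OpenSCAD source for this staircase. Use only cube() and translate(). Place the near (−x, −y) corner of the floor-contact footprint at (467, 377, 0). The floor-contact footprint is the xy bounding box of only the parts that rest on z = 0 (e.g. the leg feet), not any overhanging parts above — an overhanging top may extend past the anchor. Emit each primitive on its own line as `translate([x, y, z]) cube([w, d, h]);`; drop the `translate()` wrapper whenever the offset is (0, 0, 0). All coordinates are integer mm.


translate([467, 377, 0]) cube([744, 255, 196]);
translate([467, 632, 196]) cube([744, 255, 196]);
translate([467, 887, 392]) cube([744, 255, 196]);
translate([467, 1142, 588]) cube([744, 255, 196]);
translate([467, 1397, 784]) cube([744, 255, 196]);
translate([467, 1652, 980]) cube([744, 255, 196]);


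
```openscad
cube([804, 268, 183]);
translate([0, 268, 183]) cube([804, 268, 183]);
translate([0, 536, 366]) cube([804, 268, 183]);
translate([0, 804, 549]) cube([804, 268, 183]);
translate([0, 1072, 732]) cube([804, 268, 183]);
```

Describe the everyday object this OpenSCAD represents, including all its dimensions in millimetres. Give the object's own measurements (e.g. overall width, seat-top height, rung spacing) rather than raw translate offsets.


A straight staircase of 5 solid steps. Each step is 804 mm wide (x), 268 mm deep (y, the going) and 183 mm tall (the rise). The first step rests on the floor; each subsequent step sits one going further in +y and one rise higher in +z, directly behind and above the previous step with no overlap.


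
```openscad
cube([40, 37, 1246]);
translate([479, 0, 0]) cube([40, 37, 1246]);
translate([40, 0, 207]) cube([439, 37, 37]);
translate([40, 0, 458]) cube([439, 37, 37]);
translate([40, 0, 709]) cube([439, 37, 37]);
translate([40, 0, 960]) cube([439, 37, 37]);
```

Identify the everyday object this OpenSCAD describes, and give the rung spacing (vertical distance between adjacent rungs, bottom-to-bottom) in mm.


A ladder. The rung spacing is 251 mm.

Two tall 40×37 posts with 4 short bars between them — a ladder. Adjacent rungs sit at z = 207 and z = 458, so the spacing is 458 − 207 = 251 mm.


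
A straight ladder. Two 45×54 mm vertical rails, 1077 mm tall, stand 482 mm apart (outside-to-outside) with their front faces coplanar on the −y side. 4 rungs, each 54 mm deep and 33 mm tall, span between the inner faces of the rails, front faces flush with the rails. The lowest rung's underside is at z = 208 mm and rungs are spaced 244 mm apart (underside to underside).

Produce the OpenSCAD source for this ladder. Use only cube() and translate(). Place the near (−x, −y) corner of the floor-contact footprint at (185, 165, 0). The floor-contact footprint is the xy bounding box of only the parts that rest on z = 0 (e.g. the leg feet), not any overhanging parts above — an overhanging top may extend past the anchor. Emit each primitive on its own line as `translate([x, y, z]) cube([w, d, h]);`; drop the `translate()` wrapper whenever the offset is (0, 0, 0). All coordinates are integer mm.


// rung span = 482 - 2*45 = 392
// rung[k] z = 208 + k*244
translate([185, 165, 0]) cube([45, 54, 1077]);
translate([622, 165, 0]) cube([45, 54, 1077]);
translate([230, 165, 208]) cube([392, 54, 33]);
translate([230, 165, 452]) cube([392, 54, 33]);
translate([230, 165, 696]) cube([392, 54, 33]);
translate([230, 165, 940]) cube([392, 54, 33]);


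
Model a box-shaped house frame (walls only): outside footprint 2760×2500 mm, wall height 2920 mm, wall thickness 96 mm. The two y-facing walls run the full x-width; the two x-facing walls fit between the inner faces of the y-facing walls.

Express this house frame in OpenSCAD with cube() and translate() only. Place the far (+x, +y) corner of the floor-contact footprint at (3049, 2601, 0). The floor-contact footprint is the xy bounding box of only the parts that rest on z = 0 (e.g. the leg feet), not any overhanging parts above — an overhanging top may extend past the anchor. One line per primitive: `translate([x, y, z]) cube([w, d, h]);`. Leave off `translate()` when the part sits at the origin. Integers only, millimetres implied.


translate([289, 101, 0]) cube([2760, 96, 2920]);
translate([289, 2505, 0]) cube([2760, 96, 2920]);
translate([289, 197, 0]) cube([96, 2308, 2920]);
translate([2953, 197, 0]) cube([96, 2308, 2920]);


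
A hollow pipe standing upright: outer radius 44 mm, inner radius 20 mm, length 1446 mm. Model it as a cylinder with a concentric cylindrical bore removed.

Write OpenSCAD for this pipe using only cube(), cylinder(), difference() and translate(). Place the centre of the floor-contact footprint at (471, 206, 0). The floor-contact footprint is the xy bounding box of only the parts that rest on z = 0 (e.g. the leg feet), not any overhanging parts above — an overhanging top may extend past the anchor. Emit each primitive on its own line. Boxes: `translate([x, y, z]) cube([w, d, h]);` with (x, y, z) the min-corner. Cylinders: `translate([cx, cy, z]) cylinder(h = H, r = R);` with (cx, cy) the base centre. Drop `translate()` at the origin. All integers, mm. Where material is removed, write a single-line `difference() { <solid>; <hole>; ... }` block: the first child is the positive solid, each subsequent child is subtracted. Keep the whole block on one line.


difference() { translate([471, 206, 0]) cylinder(h = 1446, r = 44); translate([471, 206, 0]) cylinder(h = 1446, r = 20); }


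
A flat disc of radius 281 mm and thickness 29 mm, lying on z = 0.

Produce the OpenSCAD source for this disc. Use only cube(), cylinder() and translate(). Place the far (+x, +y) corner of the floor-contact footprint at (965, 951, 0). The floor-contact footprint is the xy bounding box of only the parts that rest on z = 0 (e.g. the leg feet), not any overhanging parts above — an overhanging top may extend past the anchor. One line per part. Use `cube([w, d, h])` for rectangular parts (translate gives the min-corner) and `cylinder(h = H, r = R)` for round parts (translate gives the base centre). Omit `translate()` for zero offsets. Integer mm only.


translate([684, 670, 0]) cylinder(h = 29, r = 281);


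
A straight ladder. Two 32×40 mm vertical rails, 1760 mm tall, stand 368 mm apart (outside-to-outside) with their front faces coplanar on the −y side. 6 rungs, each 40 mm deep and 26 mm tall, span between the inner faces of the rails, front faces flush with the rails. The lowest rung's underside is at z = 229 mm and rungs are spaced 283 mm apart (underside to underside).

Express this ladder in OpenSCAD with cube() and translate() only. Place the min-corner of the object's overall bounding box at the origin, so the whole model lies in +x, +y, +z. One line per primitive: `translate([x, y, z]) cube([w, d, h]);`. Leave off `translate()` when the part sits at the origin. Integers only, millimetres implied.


// rung span = 368 - 2*32 = 304
// rung[k] z = 229 + k*283
cube([32, 40, 1760]);
translate([336, 0, 0]) cube([32, 40, 1760]);
translate([32, 0, 229]) cube([304, 40, 26]);
translate([32, 0, 512]) cube([304, 40, 26]);
translate([32, 0, 795]) cube([304, 40, 26]);
translate([32, 0, 1078]) cube([304, 40, 26]);
translate([32, 0, 1361]) cube([304, 40, 26]);
translate([32, 0, 1644]) cube([304, 40, 26]);


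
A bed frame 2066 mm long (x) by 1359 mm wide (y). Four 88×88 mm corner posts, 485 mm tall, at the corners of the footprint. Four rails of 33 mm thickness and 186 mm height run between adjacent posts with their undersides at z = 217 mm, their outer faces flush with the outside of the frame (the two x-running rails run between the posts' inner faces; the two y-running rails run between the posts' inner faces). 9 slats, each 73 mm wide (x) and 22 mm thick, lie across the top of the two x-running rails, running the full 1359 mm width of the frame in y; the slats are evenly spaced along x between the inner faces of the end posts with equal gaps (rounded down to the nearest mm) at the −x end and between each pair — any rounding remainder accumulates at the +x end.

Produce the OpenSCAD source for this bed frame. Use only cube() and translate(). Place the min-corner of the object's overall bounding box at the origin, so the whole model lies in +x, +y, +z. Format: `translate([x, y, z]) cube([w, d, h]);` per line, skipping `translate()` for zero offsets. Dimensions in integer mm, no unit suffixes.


cube([88, 88, 485]);
translate([0, 1271, 0]) cube([88, 88, 485]);
translate([1978, 0, 0]) cube([88, 88, 485]);
translate([1978, 1271, 0]) cube([88, 88, 485]);
translate([88, 0, 217]) cube([1890, 33, 186]);
translate([88, 1326, 217]) cube([1890, 33, 186]);
translate([0, 88, 217]) cube([33, 1183, 186]);
translate([2033, 88, 217]) cube([33, 1183, 186]);
translate([211, 0, 403]) cube([73, 1359, 22]);
translate([407, 0, 403]) cube([73, 1359, 22]);
translate([603, 0, 403]) cube([73, 1359, 22]);
translate([799, 0, 403]) cube([73, 1359, 22]);
translate([995, 0, 403]) cube([73, 1359, 22]);
translate([1191, 0, 403]) cube([73, 1359, 22]);
translate([1387, 0, 403]) cube([73, 1359, 22]);
translate([1583, 0, 403]) cube([73, 1359, 22]);
translate([1779, 0, 403]) cube([73, 1359, 22]);


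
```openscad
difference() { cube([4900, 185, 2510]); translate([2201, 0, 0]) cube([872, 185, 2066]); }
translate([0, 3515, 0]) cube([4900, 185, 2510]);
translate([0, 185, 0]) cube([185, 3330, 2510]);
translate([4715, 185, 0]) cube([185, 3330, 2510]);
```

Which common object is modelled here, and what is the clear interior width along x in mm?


A single room. The interior width is 4530 mm.

Four walls enclosing a rectangle with a door in the front wall — a room. Outside width 4900 minus two 185 mm walls gives 4530 mm.


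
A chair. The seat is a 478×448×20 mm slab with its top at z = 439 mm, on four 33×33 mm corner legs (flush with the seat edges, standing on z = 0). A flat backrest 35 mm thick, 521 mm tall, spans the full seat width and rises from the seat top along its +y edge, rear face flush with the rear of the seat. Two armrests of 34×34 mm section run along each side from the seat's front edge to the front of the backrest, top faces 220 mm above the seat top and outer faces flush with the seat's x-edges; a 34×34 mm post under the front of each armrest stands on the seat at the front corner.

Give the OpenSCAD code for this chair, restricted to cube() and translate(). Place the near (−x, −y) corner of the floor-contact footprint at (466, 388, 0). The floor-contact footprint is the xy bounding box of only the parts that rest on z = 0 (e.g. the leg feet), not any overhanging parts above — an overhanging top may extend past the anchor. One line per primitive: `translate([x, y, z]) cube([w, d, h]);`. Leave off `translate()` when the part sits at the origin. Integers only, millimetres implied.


translate([466, 388, 419]) cube([478, 448, 20]);
translate([466, 388, 0]) cube([33, 33, 419]);
translate([911, 388, 0]) cube([33, 33, 419]);
translate([466, 803, 0]) cube([33, 33, 419]);
translate([911, 803, 0]) cube([33, 33, 419]);
translate([466, 801, 439]) cube([478, 35, 521]);
translate([466, 388, 625]) cube([34, 413, 34]);
translate([910, 388, 625]) cube([34, 413, 34]);
translate([466, 388, 439]) cube([34, 34, 186]);
translate([910, 388, 439]) cube([34, 34, 186]);


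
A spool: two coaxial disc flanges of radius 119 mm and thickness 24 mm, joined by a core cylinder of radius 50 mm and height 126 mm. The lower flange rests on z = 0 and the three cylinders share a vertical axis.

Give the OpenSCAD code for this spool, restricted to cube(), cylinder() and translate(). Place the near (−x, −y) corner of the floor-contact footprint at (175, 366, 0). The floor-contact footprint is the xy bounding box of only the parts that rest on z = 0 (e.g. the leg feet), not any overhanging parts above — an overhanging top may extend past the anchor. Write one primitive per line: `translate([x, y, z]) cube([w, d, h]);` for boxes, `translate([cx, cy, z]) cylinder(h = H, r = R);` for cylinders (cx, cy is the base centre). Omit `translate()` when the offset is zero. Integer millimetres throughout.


translate([294, 485, 0]) cylinder(h = 24, r = 119);
translate([294, 485, 24]) cylinder(h = 126, r = 50);
translate([294, 485, 150]) cylinder(h = 24, r = 119);


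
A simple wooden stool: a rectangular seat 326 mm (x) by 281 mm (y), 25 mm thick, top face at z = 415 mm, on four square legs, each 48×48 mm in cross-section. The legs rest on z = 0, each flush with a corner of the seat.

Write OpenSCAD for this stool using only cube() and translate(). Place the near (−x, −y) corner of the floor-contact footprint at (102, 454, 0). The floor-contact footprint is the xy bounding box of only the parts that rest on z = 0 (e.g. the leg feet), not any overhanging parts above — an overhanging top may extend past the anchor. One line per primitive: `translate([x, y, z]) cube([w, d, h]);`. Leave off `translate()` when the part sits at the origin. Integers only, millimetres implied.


translate([102, 454, 390]) cube([326, 281, 25]);
translate([102, 454, 0]) cube([48, 48, 390]);
translate([380, 454, 0]) cube([48, 48, 390]);
translate([102, 687, 0]) cube([48, 48, 390]);
translate([380, 687, 0]) cube([48, 48, 390]);


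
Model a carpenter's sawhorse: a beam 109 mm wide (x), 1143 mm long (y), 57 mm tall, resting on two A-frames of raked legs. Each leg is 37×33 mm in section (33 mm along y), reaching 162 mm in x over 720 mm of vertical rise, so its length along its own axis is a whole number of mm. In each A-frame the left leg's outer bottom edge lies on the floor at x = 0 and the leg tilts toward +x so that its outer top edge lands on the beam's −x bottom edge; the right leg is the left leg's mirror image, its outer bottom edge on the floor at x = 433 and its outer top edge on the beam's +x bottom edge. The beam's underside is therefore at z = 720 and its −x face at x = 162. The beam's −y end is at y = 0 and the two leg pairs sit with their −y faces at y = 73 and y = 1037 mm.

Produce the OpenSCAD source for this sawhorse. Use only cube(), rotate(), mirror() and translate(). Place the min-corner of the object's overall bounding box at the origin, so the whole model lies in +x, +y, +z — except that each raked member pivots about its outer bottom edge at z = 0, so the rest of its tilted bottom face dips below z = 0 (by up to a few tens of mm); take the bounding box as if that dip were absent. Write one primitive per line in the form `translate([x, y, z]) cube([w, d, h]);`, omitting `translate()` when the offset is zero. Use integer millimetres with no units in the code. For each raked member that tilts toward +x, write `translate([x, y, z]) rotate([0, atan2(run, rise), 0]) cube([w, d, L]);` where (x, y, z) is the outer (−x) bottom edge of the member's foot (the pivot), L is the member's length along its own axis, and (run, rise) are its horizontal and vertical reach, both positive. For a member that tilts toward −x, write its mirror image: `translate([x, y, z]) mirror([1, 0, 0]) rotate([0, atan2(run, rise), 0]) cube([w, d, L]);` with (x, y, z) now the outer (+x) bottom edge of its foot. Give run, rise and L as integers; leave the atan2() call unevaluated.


translate([162, 0, 720]) cube([109, 1143, 57]);
translate([0, 73, 0]) rotate([0, atan2(162, 720), 0]) cube([37, 33, 738]);
translate([433, 73, 0]) mirror([1, 0, 0]) rotate([0, atan2(162, 720), 0]) cube([37, 33, 738]);
translate([0, 1037, 0]) rotate([0, atan2(162, 720), 0]) cube([37, 33, 738]);
translate([433, 1037, 0]) mirror([1, 0, 0]) rotate([0, atan2(162, 720), 0]) cube([37, 33, 738]);


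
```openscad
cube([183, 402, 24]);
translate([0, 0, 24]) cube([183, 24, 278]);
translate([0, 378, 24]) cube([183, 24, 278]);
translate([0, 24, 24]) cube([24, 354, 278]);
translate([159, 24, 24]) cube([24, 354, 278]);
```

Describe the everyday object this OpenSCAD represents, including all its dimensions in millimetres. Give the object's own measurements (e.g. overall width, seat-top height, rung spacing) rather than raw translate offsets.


An open-topped rectangular box: outside dimensions 183×402×302 mm, with a uniform wall and base thickness of 24 mm. The base is a full 183×402 slab on the floor; four walls sit on top of the base. The front and back walls (the −y and +y sides) span the full width; the two side walls fit between them.


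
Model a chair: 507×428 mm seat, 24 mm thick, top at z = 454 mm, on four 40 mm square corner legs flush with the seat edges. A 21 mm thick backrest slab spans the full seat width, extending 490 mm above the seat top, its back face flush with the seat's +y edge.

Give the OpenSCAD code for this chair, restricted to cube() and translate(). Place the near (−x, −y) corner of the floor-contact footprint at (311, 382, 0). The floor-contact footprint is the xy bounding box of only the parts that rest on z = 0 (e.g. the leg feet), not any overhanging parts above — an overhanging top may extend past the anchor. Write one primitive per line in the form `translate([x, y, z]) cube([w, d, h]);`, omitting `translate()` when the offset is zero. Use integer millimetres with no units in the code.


// leg_h = 454 - 24 = 430
translate([311, 382, 430]) cube([507, 428, 24]);
translate([311, 382, 0]) cube([40, 40, 430]);
translate([778, 382, 0]) cube([40, 40, 430]);
translate([311, 770, 0]) cube([40, 40, 430]);
translate([778, 770, 0]) cube([40, 40, 430]);
translate([311, 789, 454]) cube([507, 21, 490]);


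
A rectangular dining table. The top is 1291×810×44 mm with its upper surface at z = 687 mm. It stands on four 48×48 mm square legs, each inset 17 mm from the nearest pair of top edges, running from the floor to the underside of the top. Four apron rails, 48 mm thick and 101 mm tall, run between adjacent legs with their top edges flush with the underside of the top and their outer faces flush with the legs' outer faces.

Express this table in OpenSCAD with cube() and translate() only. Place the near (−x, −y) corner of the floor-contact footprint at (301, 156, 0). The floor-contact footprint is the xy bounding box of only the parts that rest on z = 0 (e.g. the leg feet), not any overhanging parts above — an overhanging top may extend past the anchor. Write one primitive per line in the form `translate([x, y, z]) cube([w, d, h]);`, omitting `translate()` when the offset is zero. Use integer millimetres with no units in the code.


translate([284, 139, 643]) cube([1291, 810, 44]);
translate([301, 156, 0]) cube([48, 48, 643]);
translate([1510, 156, 0]) cube([48, 48, 643]);
translate([301, 884, 0]) cube([48, 48, 643]);
translate([1510, 884, 0]) cube([48, 48, 643]);
translate([349, 156, 542]) cube([1161, 48, 101]);
translate([349, 884, 542]) cube([1161, 48, 101]);
translate([301, 204, 542]) cube([48, 680, 101]);
translate([1510, 204, 542]) cube([48, 680, 101]);


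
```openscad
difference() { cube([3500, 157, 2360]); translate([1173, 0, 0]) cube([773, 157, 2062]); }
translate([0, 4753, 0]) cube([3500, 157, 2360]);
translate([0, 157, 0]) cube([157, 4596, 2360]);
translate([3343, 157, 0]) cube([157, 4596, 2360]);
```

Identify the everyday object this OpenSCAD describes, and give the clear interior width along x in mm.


A single room. The interior width is 3186 mm.

Four walls enclosing a rectangle with a door in the front wall — a room. Outside width 3500 minus two 157 mm walls gives 3186 mm.


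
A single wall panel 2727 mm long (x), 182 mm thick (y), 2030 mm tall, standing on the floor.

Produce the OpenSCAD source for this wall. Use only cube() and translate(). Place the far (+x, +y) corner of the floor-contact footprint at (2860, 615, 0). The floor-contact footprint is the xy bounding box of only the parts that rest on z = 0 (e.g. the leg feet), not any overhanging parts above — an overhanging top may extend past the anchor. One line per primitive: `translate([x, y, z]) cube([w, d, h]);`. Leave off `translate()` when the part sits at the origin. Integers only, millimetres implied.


translate([133, 433, 0]) cube([2727, 182, 2030]);


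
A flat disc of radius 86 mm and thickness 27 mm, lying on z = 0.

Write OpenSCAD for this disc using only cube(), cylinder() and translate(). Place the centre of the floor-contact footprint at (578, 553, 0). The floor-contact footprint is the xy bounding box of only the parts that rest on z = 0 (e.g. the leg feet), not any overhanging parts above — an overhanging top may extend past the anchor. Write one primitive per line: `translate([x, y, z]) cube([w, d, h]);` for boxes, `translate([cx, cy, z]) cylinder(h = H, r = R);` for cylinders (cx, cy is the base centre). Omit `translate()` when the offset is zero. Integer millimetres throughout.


translate([578, 553, 0]) cylinder(h = 27, r = 86);


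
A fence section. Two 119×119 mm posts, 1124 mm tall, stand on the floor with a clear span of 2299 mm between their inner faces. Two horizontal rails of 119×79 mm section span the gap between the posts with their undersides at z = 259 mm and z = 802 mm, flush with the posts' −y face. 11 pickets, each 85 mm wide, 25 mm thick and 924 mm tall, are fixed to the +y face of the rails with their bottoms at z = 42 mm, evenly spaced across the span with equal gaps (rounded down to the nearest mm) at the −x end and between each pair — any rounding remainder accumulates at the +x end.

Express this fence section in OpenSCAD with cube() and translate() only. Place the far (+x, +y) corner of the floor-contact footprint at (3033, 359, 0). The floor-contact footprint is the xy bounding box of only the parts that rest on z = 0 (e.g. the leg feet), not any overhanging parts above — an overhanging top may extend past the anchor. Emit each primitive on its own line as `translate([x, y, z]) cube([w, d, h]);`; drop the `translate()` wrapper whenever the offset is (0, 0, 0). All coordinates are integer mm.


translate([496, 240, 0]) cube([119, 119, 1124]);
translate([2914, 240, 0]) cube([119, 119, 1124]);
translate([615, 240, 259]) cube([2299, 119, 79]);
translate([615, 240, 802]) cube([2299, 119, 79]);
translate([728, 359, 42]) cube([85, 25, 924]);
translate([926, 359, 42]) cube([85, 25, 924]);
translate([1124, 359, 42]) cube([85, 25, 924]);
translate([1322, 359, 42]) cube([85, 25, 924]);
translate([1520, 359, 42]) cube([85, 25, 924]);
translate([1718, 359, 42]) cube([85, 25, 924]);
translate([1916, 359, 42]) cube([85, 25, 924]);
translate([2114, 359, 42]) cube([85, 25, 924]);
translate([2312, 359, 42]) cube([85, 25, 924]);
translate([2510, 359, 42]) cube([85, 25, 924]);
translate([2708, 359, 42]) cube([85, 25, 924]);


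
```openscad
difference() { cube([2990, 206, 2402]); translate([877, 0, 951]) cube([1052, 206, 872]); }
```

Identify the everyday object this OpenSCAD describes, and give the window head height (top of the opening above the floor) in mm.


A wall with a window opening. The window head height is 1823 mm.

A wall with a rectangular opening subtracted — a window. Sill at z = 951, opening 872 mm tall, so the head is at 951 + 872 = 1823 mm.


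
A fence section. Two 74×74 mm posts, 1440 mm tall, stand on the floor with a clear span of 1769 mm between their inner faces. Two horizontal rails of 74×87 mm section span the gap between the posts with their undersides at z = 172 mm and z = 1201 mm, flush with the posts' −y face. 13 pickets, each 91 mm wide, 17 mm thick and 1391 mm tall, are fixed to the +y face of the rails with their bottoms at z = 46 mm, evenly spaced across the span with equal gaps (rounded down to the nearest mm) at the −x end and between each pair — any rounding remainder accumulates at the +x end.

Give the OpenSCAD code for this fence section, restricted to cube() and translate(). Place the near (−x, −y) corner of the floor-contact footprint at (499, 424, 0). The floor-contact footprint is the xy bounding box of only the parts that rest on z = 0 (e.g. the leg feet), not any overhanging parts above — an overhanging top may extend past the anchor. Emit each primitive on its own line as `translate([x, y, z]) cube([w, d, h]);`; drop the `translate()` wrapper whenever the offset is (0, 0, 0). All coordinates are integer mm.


translate([499, 424, 0]) cube([74, 74, 1440]);
translate([2342, 424, 0]) cube([74, 74, 1440]);
translate([573, 424, 172]) cube([1769, 74, 87]);
translate([573, 424, 1201]) cube([1769, 74, 87]);
translate([614, 498, 46]) cube([91, 17, 1391]);
translate([746, 498, 46]) cube([91, 17, 1391]);
translate([878, 498, 46]) cube([91, 17, 1391]);
translate([1010, 498, 46]) cube([91, 17, 1391]);
translate([1142, 498, 46]) cube([91, 17, 1391]);
translate([1274, 498, 46]) cube([91, 17, 1391]);
translate([1406, 498, 46]) cube([91, 17, 1391]);
translate([1538, 498, 46]) cube([91, 17, 1391]);
translate([1670, 498, 46]) cube([91, 17, 1391]);
translate([1802, 498, 46]) cube([91, 17, 1391]);
translate([1934, 498, 46]) cube([91, 17, 1391]);
translate([2066, 498, 46]) cube([91, 17, 1391]);
translate([2198, 498, 46]) cube([91, 17, 1391]);
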